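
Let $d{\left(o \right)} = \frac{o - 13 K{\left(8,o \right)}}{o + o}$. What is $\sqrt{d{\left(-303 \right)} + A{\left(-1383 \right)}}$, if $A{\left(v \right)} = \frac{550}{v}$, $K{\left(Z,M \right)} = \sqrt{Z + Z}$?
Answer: $\frac{\sqrt{14682080130}}{279366} \approx 0.43373$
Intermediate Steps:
$K{\left(Z,M \right)} = \sqrt{2} \sqrt{Z}$ ($K{\left(Z,M \right)} = \sqrt{2 Z} = \sqrt{2} \sqrt{Z}$)
$d{\left(o \right)} = \frac{-52 + o}{2 o}$ ($d{\left(o \right)} = \frac{o - 13 \sqrt{2} \sqrt{8}}{o + o} = \frac{o - 13 \sqrt{2} \cdot 2 \sqrt{2}}{2 o} = \left(o - 52\right) \frac{1}{2 o} = \left(-52 + o\right) \frac{1}{2 o} = \frac{-52 + o}{2 o}$)
$\sqrt{d{\left(-303 \right)} + A{\left(-1383 \right)}} = \sqrt{\frac{-52 - 303}{2 \left(-303\right)} + \frac{550}{-1383}} = \sqrt{\frac{1}{2} \left(- \frac{1}{303}\right) \left(-355\right) + 550 \left(- \frac{1}{1383}\right)} = \sqrt{\frac{355}{606} - \frac{550}{1383}} = \sqrt{\frac{52555}{279366}} = \frac{\sqrt{14682080130}}{279366}$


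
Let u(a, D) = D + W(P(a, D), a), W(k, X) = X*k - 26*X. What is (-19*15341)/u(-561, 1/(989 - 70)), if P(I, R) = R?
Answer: -9236869/462206 ≈ -19.984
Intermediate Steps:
W(k, X) = -26*X + X*k
u(a, D) = D + a*(-26 + D)
(-19*15341)/u(-561, 1/(989 - 70)) = (-19*15341)/(1/(989 - 70) - 561*(-26 + 1/(989 - 70))) = -291479/(1/919 - 561*(-26 + 1/919)) = -291479/(1/919 - 561*(-23893/919)) = -291479/(1/919 + 13403973/919) = -291479/13403974/919 = -291479*919/13403974 = -9236869/462206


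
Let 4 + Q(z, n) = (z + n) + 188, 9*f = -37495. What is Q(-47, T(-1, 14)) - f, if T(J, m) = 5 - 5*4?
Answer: 38593/9 ≈ 4288.1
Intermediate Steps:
T(J, m) = -15 (T(J, m) = 5 - 20 = -15)
f = -37495/9 (f = (1/9)*(-37495) = -37495/9 ≈ -4166.1)
Q(z, n) = 184 + n + z (Q(z, n) = -4 + ((z + n) + 188) = -4 + ((n + z) + 188) = -4 + (188 + n + z) = 184 + n + z)
Q(-47, T(-1, 14)) - f = (184 - 15 - 47) - 1*(-37495/9) = 122 + 37495/9 = 38593/9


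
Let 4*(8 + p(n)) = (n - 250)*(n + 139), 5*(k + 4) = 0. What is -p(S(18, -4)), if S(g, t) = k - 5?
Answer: 16851/2 ≈ 8425.5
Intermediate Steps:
k = -4 (k = -4 + (⅕)*0 = -4 + 0 = -4)
S(g, t) = -9 (S(g, t) = -4 - 5 = -9)
p(n) = -8 + (-250 + n)*(139 + n)/4 (p(n) = -8 + ((n - 250)*(n + 139))/4 = -8 + ((-250 + n)*(139 + n))/4 = -8 + (-250 + n)*(139 + n)/4)
-p(S(18, -4)) = -(-17391/2 - 111/4*(-9) + (¼)*(-9)²) = -(-17391/2 + 999/4 + (¼)*81) = -(-17391/2 + 999/4 + 81/4) = -1*(-16851/2) = 16851/2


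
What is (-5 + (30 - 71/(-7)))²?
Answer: 60516/49 ≈ 1235.0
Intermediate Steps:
(-5 + (30 - 71/(-7)))² = (-5 + (30 - 71*(-1)/7))² = (-5 + (30 - 1*(-71/7)))² = (-5 + (30 + 71/7))² = (-5 + 281/7)² = (246/7)² = 60516/49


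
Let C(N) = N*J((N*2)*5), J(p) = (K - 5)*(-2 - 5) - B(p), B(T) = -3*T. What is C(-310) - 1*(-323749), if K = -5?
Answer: 3185049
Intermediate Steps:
J(p) = 70 + 3*p (J(p) = (-5 - 5)*(-2 - 5) - (-3)*p = -10*(-7) + 3*p = 70 + 3*p)
C(N) = N*(70 + 30*N) (C(N) = N*(70 + 3*((N*2)*5)) = N*(70 + 3*((2*N)*5)) = N*(70 + 3*(10*N)) = N*(70 + 30*N))
C(-310) - 1*(-323749) = 10*(-310)*(7 + 3*(-310)) - 1*(-323749) = 10*(-310)*(7 - 930) + 323749 = 10*(-310)*(-923) + 323749 = 2861300 + 323749 = 3185049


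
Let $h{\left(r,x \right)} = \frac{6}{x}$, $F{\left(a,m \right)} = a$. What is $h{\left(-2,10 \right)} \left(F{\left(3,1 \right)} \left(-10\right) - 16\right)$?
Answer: $- \frac{138}{5} \approx -27.6$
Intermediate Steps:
$h{\left(-2,10 \right)} \left(F{\left(3,1 \right)} \left(-10\right) - 16\right) = \frac{6}{10} \left(3 \left(-10\right) - 16\right) = 6 \cdot \frac{1}{10} \left(-30 - 16\right) = \frac{3}{5} \left(-46\right) = - \frac{138}{5}$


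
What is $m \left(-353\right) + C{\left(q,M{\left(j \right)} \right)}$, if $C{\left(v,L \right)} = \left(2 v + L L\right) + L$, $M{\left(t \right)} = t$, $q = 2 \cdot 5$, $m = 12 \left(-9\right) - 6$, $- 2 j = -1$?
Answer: $\frac{161051}{4} \approx 40263.0$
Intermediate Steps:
$j = \frac{1}{2}$ ($j = \left(- \frac{1}{2}\right) \left(-1\right) = \frac{1}{2} \approx 0.5$)
$m = -114$ ($m = -108 - 6 = -114$)
$q = 10$
$C{\left(v,L \right)} = L + L^{2} + 2 v$ ($C{\left(v,L \right)} = \left(2 v + L^{2}\right) + L = \left(L^{2} + 2 v\right) + L = L + L^{2} + 2 v$)
$m \left(-353\right) + C{\left(q,M{\left(j \right)} \right)} = \left(-114\right) \left(-353\right) + \left(\frac{1}{2} + \left(\frac{1}{2}\right)^{2} + 2 \cdot 10\right) = 40242 + \left(\frac{1}{2} + \frac{1}{4} + 20\right) = 40242 + \frac{83}{4} = \frac{161051}{4}$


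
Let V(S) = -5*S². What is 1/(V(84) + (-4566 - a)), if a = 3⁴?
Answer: -1/39927 ≈ -2.5046e-5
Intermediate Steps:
a = 81
1/(V(84) + (-4566 - a)) = 1/(-5*84² + (-4566 - 1*81)) = 1/(-5*7056 + (-4566 - 81)) = 1/(-35280 - 4647) = 1/(-39927) = -1/39927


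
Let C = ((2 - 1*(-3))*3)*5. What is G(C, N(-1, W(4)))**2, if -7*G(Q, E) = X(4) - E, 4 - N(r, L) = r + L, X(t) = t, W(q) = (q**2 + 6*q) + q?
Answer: 1849/49 ≈ 37.735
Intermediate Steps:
W(q) = q**2 + 7*q
C = 75 (C = ((2 + 3)*3)*5 = (5*3)*5 = 15*5 = 75)
N(r, L) = 4 - L - r (N(r, L) = 4 - (r + L) = 4 - (L + r) = 4 + (-L - r) = 4 - L - r)
G(Q, E) = -4/7 + E/7 (G(Q, E) = -(4 - E)/7 = -4/7 + E/7)
G(C, N(-1, W(4)))**2 = (-4/7 + (4 - 4*(7 + 4) - 1*(-1))/7)**2 = (-4/7 + (4 - 4*11 + 1)/7)**2 = (-4/7 + (4 - 1*44 + 1)/7)**2 = (-4/7 + (4 - 44 + 1)/7)**2 = (-4/7 + (1/7)*(-39))**2 = (-4/7 - 39/7)**2 = (-43/7)**2 = 1849/49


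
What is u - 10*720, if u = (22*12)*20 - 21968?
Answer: -23888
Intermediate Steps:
u = -16688 (u = 264*20 - 21968 = 5280 - 21968 = -16688)
u - 10*720 = -16688 - 10*720 = -16688 - 1*7200 = -16688 - 7200 = -23888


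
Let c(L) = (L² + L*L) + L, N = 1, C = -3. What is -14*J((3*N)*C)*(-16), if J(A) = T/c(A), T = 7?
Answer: 1568/153 ≈ 10.248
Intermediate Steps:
c(L) = L + 2*L² (c(L) = (L² + L²) + L = 2*L² + L = L + 2*L²)
J(A) = 7/(A*(1 + 2*A)) (J(A) = 7/((A*(1 + 2*A))) = 7*(1/(A*(1 + 2*A))) = 7/(A*(1 + 2*A)))
-14*J((3*N)*C)*(-16) = -98/(((3*1)*(-3))*(1 + 2*((3*1)*(-3))))*(-16) = -98/((3*(-3))*(1 + 2*(3*(-3))))*(-16) = -98/((-9)*(1 + 2*(-9)))*(-16) = -98*(-1)/(9*(1 - 18))*(-16) = -98*(-1)/(9*(-17))*(-16) = -98*(-1)*(-1)/(9*17)*(-16) = -14*7/153*(-16) = -98/153*(-16) = 1568/153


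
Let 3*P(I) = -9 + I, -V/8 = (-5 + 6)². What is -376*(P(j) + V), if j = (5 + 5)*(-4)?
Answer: 27448/3 ≈ 9149.3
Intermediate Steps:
j = -40 (j = 10*(-4) = -40)
V = -8 (V = -8*(-5 + 6)² = -8*1² = -8*1 = -8)
P(I) = -3 + I/3 (P(I) = (-9 + I)/3 = -3 + I/3)
-376*(P(j) + V) = -376*((-3 + (⅓)*(-40)) - 8) = -376*((-3 - 40/3) - 8) = -376*(-49/3 - 8) = -376*(-73/3) = 27448/3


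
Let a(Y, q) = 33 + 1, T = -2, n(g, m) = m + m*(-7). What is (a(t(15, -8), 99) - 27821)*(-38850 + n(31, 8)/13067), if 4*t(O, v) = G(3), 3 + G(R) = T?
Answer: 14106153855426/13067 ≈ 1.0795e+9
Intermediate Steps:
n(g, m) = -6*m (n(g, m) = m - 7*m = -6*m)
G(R) = -5 (G(R) = -3 - 2 = -5)
t(O, v) = -5/4 (t(O, v) = (¼)*(-5) = -5/4)
a(Y, q) = 34
(a(t(15, -8), 99) - 27821)*(-38850 + n(31, 8)/13067) = (34 - 27821)*(-38850 - 6*8/13067) = -27787*(-38850 - 48*1/13067) = -27787*(-38850 - 48/13067) = -27787*(-507652998/13067) = 14106153855426/13067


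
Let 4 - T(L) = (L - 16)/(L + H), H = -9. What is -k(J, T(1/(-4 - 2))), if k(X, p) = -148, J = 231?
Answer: 148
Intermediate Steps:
T(L) = 4 - (-16 + L)/(-9 + L) (T(L) = 4 - (L - 16)/(L - 9) = 4 - (-16 + L)/(-9 + L))
-k(J, T(1/(-4 - 2))) = -1*(-148) = 148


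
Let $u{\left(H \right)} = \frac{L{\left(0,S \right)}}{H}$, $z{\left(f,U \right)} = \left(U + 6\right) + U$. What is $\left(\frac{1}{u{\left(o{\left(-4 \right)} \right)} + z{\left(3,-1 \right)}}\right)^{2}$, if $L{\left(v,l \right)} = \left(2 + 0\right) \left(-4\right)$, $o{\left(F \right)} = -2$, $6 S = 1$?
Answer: $\frac{1}{64} \approx 0.015625$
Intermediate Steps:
$S = \frac{1}{6}$ ($S = \frac{1}{6} \cdot 1 = \frac{1}{6} \approx 0.16667$)
$L{\left(v,l \right)} = -8$ ($L{\left(v,l \right)} = 2 \left(-4\right) = -8$)
$z{\left(f,U \right)} = 6 + 2 U$ ($z{\left(f,U \right)} = \left(6 + U\right) + U = 6 + 2 U$)
$u{\left(H \right)} = - \frac{8}{H}$
$\left(\frac{1}{u{\left(o{\left(-4 \right)} \right)} + z{\left(3,-1 \right)}}\right)^{2} = \left(\frac{1}{- \frac{8}{-2} + \left(6 + 2 \left(-1\right)\right)}\right)^{2} = \left(\frac{1}{\left(-8\right) \left(- \frac{1}{2}\right) + \left(6 - 2\right)}\right)^{2} = \left(\frac{1}{4 + 4}\right)^{2} = \left(\frac{1}{8}\right)^{2} = \frac{1}{64}$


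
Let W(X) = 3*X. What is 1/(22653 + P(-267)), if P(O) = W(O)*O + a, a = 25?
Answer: 1/236545 ≈ 4.2275e-6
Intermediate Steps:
P(O) = 25 + 3*O² (P(O) = (3*O)*O + 25 = 3*O² + 25 = 25 + 3*O²)
1/(22653 + P(-267)) = 1/(22653 + (25 + 3*(-267)²)) = 1/(22653 + (25 + 3*71289)) = 1/(22653 + (25 + 213867)) = 1/(22653 + 213892) = 1/236545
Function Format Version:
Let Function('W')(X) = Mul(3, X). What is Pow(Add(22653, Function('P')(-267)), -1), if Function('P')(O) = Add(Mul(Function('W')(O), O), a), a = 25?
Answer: Rational(1, 236545) ≈ 4.2275e-6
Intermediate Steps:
Function('P')(O) = Add(25, Mul(3, Pow(O, 2))) (Function('P')(O) = Add(Mul(Mul(3, O), O), 25) = Add(Mul(3, Pow(O, 2)), 25) = Add(25, Mul(3, Pow(O, 2))))
Pow(Add(22653, Function('P')(-267)), -1) = Pow(Add(22653, Add(25, Mul(3, Pow(-267, 2)))), -1) = Pow(Add(22653, Add(25, Mul(3, 71289))), -1) = Pow(Add(22653, Add(25, 213867)), -1) = Pow(Add(22653, 213892), -1) = Pow(236545, -1) = Rational(1, 236545)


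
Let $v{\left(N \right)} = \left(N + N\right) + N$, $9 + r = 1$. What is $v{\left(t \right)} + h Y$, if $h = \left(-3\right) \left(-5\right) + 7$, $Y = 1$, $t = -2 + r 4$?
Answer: $-80$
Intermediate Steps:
$r = -8$ ($r = -9 + 1 = -8$)
$t = -34$ ($t = -2 - 32 = -34$)
$h = 22$ ($h = 15 + 7 = 22$)
$v{\left(N \right)} = 3 N$ ($v{\left(N \right)} = 2 N + N = 3 N$)
$v{\left(t \right)} + h Y = 3 \left(-34\right) + 22 \cdot 1 = -102 + 22 = -80$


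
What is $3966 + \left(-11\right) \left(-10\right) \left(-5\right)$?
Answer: $3416$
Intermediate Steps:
$3966 + \left(-11\right) \left(-10\right) \left(-5\right) = 3966 + 110 \left(-5\right) = 3966 - 550 = 3416$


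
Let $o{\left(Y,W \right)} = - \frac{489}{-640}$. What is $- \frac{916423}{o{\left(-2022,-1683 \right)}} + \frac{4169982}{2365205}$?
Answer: $- \frac{1387216048376402}{1156585245} \approx -1.1994 \cdot 10^{6}$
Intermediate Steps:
$o{\left(Y,W \right)} = \frac{489}{640}$ ($o{\left(Y,W \right)} = \left(-489\right) \left(- \frac{1}{640}\right) = \frac{489}{640}$)
$- \frac{916423}{o{\left(-2022,-1683 \right)}} + \frac{4169982}{2365205} = - \frac{916423}{\frac{489}{640}} + \frac{4169982}{2365205} = \left(-916423\right) \frac{640}{489} + 4169982 \cdot \frac{1}{2365205} = - \frac{586510720}{489} + \frac{4169982}{2365205} = - \frac{1387216048376402}{1156585245}$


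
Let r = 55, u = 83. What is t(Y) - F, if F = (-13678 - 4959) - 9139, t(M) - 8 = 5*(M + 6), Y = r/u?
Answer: 2308837/83 ≈ 27817.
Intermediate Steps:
Y = 55/83 ≈ 0.66265
t(M) = 38 + 5*M (t(M) = 8 + 5*(M + 6) = 8 + 5*(6 + M) = 8 + (30 + 5*M) = 38 + 5*M)
F = -27776 (F = -18637 - 9139 = -27776)
t(Y) - F = (38 + 5*(55/83)) - 1*(-27776) = (38 + 275/83) + 27776 = 3429/83 + 27776 = 2308837/83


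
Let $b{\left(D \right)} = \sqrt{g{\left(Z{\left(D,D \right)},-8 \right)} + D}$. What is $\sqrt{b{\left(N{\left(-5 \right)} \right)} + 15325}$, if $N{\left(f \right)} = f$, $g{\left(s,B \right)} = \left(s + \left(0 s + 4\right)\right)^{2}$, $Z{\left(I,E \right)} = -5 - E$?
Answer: $\sqrt{15325 + \sqrt{11}} \approx 123.81$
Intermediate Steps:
$g{\left(s,B \right)} = \left(4 + s\right)^{2}$ ($g{\left(s,B \right)} = \left(s + \left(0 + 4\right)\right)^{2} = \left(s + 4\right)^{2} = \left(4 + s\right)^{2}$)
$b{\left(D \right)} = \sqrt{D + \left(-1 - D\right)^{2}}$ ($b{\left(D \right)} = \sqrt{\left(4 - \left(5 + D\right)\right)^{2} + D} = \sqrt{\left(-1 - D\right)^{2} + D} = \sqrt{D + \left(-1 - D\right)^{2}}$)
$\sqrt{b{\left(N{\left(-5 \right)} \right)} + 15325} = \sqrt{\sqrt{-5 + \left(1 - 5\right)^{2}} + 15325} = \sqrt{\sqrt{-5 + \left(-4\right)^{2}} + 15325} = \sqrt{\sqrt{-5 + 16} + 15325} = \sqrt{\sqrt{11} + 15325} = \sqrt{15325 + \sqrt{11}}$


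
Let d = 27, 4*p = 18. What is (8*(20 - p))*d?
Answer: 3348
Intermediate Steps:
p = 9/2 (p = (¼)*18 = 9/2 ≈ 4.5000)
(8*(20 - p))*d = (8*(20 - 1*9/2))*27 = (8*(20 - 9/2))*27 = (8*(31/2))*27 = 124*27 = 3348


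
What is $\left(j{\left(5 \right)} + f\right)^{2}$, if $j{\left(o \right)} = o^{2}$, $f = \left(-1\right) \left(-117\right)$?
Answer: $20164$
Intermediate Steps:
$f = 117$
$\left(j{\left(5 \right)} + f\right)^{2} = \left(5^{2} + 117\right)^{2} = \left(25 + 117\right)^{2} = 142^{2} = 20164$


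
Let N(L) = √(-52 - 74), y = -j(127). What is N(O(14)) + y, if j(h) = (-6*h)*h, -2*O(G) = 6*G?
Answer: 96774 + 3*I*√14 ≈ 96774.0 + 11.225*I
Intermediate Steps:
O(G) = -3*G
j(h) = -6*h²
y = 96774 (y = -(-6)*127² = -(-6)*16129 = -1*(-96774) = 96774)
N(L) = 3*I*√14 (N(L) = √(-126) = 3*I*√14)
N(O(14)) + y = 3*I*√14 + 96774 = 96774 + 3*I*√14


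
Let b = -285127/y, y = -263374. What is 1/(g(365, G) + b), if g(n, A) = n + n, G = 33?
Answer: 263374/192548147 ≈ 0.0013678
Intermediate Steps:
b = 285127/263374 (b = -285127/(-263374) = -285127*(-1/263374) = 285127/263374 ≈ 1.0826)
g(n, A) = 2*n
1/(g(365, G) + b) = 1/(2*365 + 285127/263374) = 1/(730 + 285127/263374) = 1/(192548147/263374) = 263374/192548147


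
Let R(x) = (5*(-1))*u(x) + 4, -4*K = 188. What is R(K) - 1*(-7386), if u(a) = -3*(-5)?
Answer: 7315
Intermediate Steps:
u(a) = 15
K = -47 (K = -1/4*188 = -47)
R(x) = -71 (R(x) = (5*(-1))*15 + 4 = -5*15 + 4 = -75 + 4 = -71)
R(K) - 1*(-7386) = -71 - 1*(-7386) = -71 + 7386 = 7315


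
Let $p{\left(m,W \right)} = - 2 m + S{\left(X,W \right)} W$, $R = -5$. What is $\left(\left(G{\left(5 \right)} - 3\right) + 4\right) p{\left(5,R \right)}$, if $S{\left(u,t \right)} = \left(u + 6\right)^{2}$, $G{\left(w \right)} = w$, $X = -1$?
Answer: $-810$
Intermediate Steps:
$S{\left(u,t \right)} = \left(6 + u\right)^{2}$
$p{\left(m,W \right)} = - 2 m + 25 W$ ($p{\left(m,W \right)} = - 2 m + \left(6 - 1\right)^{2} W = - 2 m + 5^{2} W = - 2 m + 25 W$)
$\left(\left(G{\left(5 \right)} - 3\right) + 4\right) p{\left(5,R \right)} = \left(\left(5 - 3\right) + 4\right) \left(\left(-2\right) 5 + 25 \left(-5\right)\right) = \left(2 + 4\right) \left(-10 - 125\right) = 6 \left(-135\right) = -810$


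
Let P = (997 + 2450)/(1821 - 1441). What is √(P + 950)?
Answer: √34622465/190 ≈ 30.969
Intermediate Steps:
P = 3447/380 ≈ 9.0710
√(P + 950) = √(3447/380 + 950) = √(364447/380) = √34622465/190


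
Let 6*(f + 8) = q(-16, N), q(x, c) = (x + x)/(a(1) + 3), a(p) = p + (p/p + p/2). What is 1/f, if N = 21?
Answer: -33/296 ≈ -0.11149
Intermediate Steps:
a(p) = 1 + 3*p/2 (a(p) = p + (1 + p*(1/2)) = p + (1 + p/2) = 1 + 3*p/2)
q(x, c) = 4*x/11 (q(x, c) = (x + x)/((1 + (3/2)*1) + 3) = (2*x)/((1 + 3/2) + 3) = (2*x)/(5/2 + 3) = (2*x)/(11/2) = (2*x)*(2/11) = 4*x/11)
f = -296/33 (f = -8 + ((4/11)*(-16))/6 = -8 + (1/6)*(-64/11) = -8 - 32/33 = -296/33 ≈ -8.9697)
1/f = 1/(-296/33) = -33/296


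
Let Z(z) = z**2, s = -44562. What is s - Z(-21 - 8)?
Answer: -45403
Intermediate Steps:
s - Z(-21 - 8) = -44562 - (-21 - 8)**2 = -44562 - 1*(-29)**2 = -44562 - 1*841 = -44562 - 841 = -45403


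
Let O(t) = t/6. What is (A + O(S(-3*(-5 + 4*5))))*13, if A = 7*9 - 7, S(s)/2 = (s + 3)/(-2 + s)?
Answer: 34398/47 ≈ 731.87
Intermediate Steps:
S(s) = 2*(3 + s)/(-2 + s) (S(s) = 2*((s + 3)/(-2 + s)) = 2*((3 + s)/(-2 + s)) = 2*(3 + s)/(-2 + s))
O(t) = t/6 (O(t) = t*(⅙) = t/6)
A = 56 (A = 63 - 7 = 56)
(A + O(S(-3*(-5 + 4*5))))*13 = (56 + (2*(3 - 3*(-5 + 4*5))/(-2 - 3*(-5 + 4*5)))/6)*13 = (56 + (2*(3 - 3*(-5 + 20))/(-2 - 3*(-5 + 20)))/6)*13 = (56 + (2*(3 - 3*15)/(-2 - 3*15))/6)*13 = (56 + (2*(3 - 45)/(-2 - 45))/6)*13 = (56 + (2*(-42)/(-47))/6)*13 = (56 + (2*(-1/47)*(-42))/6)*13 = (56 + (⅙)*(84/47))*13 = (56 + 14/47)*13 = (2646/47)*13 = 34398/47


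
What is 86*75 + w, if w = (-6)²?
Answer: 6486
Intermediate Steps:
w = 36
86*75 + w = 86*75 + 36 = 6450 + 36 = 6486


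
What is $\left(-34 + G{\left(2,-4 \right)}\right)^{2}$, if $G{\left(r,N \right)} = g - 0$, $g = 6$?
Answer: $784$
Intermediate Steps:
$G{\left(r,N \right)} = 6$ ($G{\left(r,N \right)} = 6 - 0 = 6 + 0 = 6$)
$\left(-34 + G{\left(2,-4 \right)}\right)^{2} = \left(-34 + 6\right)^{2} = \left(-28\right)^{2} = 784$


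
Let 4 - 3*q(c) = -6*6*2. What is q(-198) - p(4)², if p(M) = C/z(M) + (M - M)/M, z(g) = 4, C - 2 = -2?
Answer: 76/3 ≈ 25.333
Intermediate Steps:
C = 0 (C = 2 - 2 = 0)
q(c) = 76/3 (q(c) = 4/3 - (-6*6)*2/3 = 4/3 - (-12)*2 = 4/3 - ⅓*(-72) = 4/3 + 24 = 76/3)
p(M) = 0 (p(M) = 0/4 + (M - M)/M = 0*(¼) + 0/M = 0 + 0 = 0)
q(-198) - p(4)² = 76/3 - 1*0² = 76/3 - 1*0 = 76/3 + 0 = 76/3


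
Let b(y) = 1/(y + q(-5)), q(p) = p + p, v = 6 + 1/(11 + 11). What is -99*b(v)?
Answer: 726/29 ≈ 25.034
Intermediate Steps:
v = 133/22 (v = 6 + 1/22 = 133/22 ≈ 6.0455)
q(p) = 2*p
b(y) = 1/(-10 + y) (b(y) = 1/(y + 2*(-5)) = 1/(y - 10) = 1/(-10 + y))
-99*b(v) = -99/(-10 + 133/22) = -99/(-87/22) = -99*(-22/87) = 726/29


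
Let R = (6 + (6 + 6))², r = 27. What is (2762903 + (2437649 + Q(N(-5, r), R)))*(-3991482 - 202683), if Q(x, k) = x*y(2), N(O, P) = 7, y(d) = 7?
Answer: -21812178693165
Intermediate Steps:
R = 324 (R = (6 + 12)² = 18² = 324)
Q(x, k) = 7*x (Q(x, k) = x*7 = 7*x)
(2762903 + (2437649 + Q(N(-5, r), R)))*(-3991482 - 202683) = (2762903 + (2437649 + 7*7))*(-3991482 - 202683) = (2762903 + (2437649 + 49))*(-4194165) = (2762903 + 2437698)*(-4194165) = 5200601*(-4194165) = -21812178693165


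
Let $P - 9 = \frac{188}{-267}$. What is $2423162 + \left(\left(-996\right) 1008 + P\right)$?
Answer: $\frac{378927013}{267} \approx 1.4192 \cdot 10^{6}$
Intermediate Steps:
$P = \frac{2215}{267}$ ($P = 9 + \frac{188}{-267} = 9 + 188 \left(- \frac{1}{267}\right) = 9 - \frac{188}{267} = \frac{2215}{267} \approx 8.2959$)
$2423162 + \left(\left(-996\right) 1008 + P\right) = 2423162 + \left(\left(-996\right) 1008 + \frac{2215}{267}\right) = 2423162 + \left(-1003968 + \frac{2215}{267}\right) = 2423162 - \frac{268057241}{267} = \frac{378927013}{267}$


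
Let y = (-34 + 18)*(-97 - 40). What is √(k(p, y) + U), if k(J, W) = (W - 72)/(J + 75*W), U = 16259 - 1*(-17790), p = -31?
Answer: 3*√102211989686241/164369 ≈ 184.52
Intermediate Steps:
U = 34049 (U = 16259 + 17790 = 34049)
y = 2192 (y = -16*(-137) = 2192)
k(J, W) = (-72 + W)/(J + 75*W)
√(k(p, y) + U) = √((-72 + 2192)/(-31 + 75*2192) + 34049) = √(2120/(-31 + 164400) + 34049) = √(2120/164369 + 34049) = √(5596602201/164369) = 3*√102211989686241/164369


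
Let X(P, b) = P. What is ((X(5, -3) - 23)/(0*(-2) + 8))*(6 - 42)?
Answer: 81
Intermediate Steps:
((X(5, -3) - 23)/(0*(-2) + 8))*(6 - 42) = ((5 - 23)/(0*(-2) + 8))*(6 - 42) = -18/(0 + 8)*(-36) = -18/8*(-36) = -18*⅛*(-36) = -9/4*(-36) = 81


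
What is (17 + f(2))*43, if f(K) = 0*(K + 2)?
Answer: 731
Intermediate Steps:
f(K) = 0 (f(K) = 0*(2 + K) = 0)
(17 + f(2))*43 = (17 + 0)*43 = 17*43 = 731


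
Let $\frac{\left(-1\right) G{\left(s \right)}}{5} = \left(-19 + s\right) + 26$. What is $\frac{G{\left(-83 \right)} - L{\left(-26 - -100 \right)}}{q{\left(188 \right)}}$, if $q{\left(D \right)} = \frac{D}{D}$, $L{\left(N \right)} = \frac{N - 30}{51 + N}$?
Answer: $\frac{47456}{125} \approx 379.65$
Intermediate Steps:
$G{\left(s \right)} = -35 - 5 s$ ($G{\left(s \right)} = - 5 \left(\left(-19 + s\right) + 26\right) = - 5 \left(7 + s\right) = -35 - 5 s$)
$L{\left(N \right)} = \frac{-30 + N}{51 + N}$
$q{\left(D \right)} = 1$
$\frac{G{\left(-83 \right)} - L{\left(-26 - -100 \right)}}{q{\left(188 \right)}} = \frac{\left(-35 - -415\right) - \frac{-30 - -74}{51 - -74}}{1} = \left(\left(-35 + 415\right) - \frac{-30 + \left(-26 + 100\right)}{51 + \left(-26 + 100\right)}\right) 1 = \left(380 - \frac{-30 + 74}{51 + 74}\right) 1 = \left(380 - \frac{1}{125} \cdot 44\right) 1 = \left(380 - \frac{44}{125}\right) 1 = \frac{47456}{125} \cdot 1 = \frac{47456}{125}$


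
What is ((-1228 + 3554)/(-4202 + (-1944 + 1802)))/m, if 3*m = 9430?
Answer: -1163/6827320 ≈ -0.00017034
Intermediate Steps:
m = 9430/3 (m = (1/3)*9430 = 9430/3 ≈ 3143.3)
((-1228 + 3554)/(-4202 + (-1944 + 1802)))/m = ((-1228 + 3554)/(-4202 + (-1944 + 1802)))/(9430/3) = (2326/(-4202 - 142))*(3/9430) = (2326/(-4344))*(3/9430) = (2326*(-1/4344))*(3/9430) = -1163/2172*3/9430 = -1163/6827320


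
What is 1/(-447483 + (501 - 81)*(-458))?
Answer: -1/639843 ≈ -1.5629e-6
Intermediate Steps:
1/(-447483 + (501 - 81)*(-458)) = 1/(-447483 + 420*(-458)) = 1/(-447483 - 192360) = 1/(-639843) = -1/639843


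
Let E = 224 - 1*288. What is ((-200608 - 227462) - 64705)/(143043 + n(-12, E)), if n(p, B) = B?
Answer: -492775/142979 ≈ -3.4465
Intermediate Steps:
E = -64 (E = 224 - 288 = -64)
((-200608 - 227462) - 64705)/(143043 + n(-12, E)) = ((-200608 - 227462) - 64705)/(143043 - 64) = (-428070 - 64705)/142979 = -492775*1/142979 = -492775/142979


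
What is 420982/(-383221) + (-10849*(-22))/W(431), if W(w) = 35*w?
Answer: 85115908368/5780888785 ≈ 14.724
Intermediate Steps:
420982/(-383221) + (-10849*(-22))/W(431) = 420982/(-383221) + (-10849*(-22))/((35*431)) = 420982*(-1/383221) + 238678/15085 = -420982/383221 + 238678*(1/15085) = -420982/383221 + 238678/15085 = 85115908368/5780888785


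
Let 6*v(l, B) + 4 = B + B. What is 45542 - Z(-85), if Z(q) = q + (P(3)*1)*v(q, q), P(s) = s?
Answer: 45714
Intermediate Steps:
v(l, B) = -⅔ + B/3 (v(l, B) = -⅔ + (B + B)/6 = -⅔ + (2*B)/6 = -⅔ + B/3)
Z(q) = -2 + 2*q (Z(q) = q + (3*1)*(-⅔ + q/3) = q + 3*(-⅔ + q/3) = q + (-2 + q) = -2 + 2*q)
45542 - Z(-85) = 45542 - (-2 + 2*(-85)) = 45542 - (-2 - 170) = 45542 - 1*(-172) = 45542 + 172 = 45714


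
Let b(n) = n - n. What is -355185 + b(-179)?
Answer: -355185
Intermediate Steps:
b(n) = 0
-355185 + b(-179) = -355185 + 0 = -355185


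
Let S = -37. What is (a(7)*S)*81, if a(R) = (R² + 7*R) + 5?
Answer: -308691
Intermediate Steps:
a(R) = 5 + R² + 7*R
(a(7)*S)*81 = ((5 + 7² + 7*7)*(-37))*81 = ((5 + 49 + 49)*(-37))*81 = (103*(-37))*81 = -3811*81 = -308691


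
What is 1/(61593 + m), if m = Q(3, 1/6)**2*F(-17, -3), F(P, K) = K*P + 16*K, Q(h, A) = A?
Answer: 12/739117 ≈ 1.6236e-5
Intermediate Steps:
F(P, K) = 16*K + K*P
m = 1/12 (m = (1/6)**2*(-3*(16 - 17)) = (1/6)**2*(-3*(-1)) = (1/36)*3 = 1/12 ≈ 0.083333)
1/(61593 + m) = 1/(61593 + 1/12) = 1/(739117/12) = 12/739117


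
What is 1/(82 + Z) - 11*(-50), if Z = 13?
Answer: 52251/95 ≈ 550.01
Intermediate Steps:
1/(82 + Z) - 11*(-50) = 1/(82 + 13) - 11*(-50) = 1/95 + 550 = 52251/95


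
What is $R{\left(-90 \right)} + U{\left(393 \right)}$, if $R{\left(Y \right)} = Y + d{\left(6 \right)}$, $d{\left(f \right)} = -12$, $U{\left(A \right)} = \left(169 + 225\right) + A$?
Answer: $685$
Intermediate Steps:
$U{\left(A \right)} = 394 + A$
$R{\left(Y \right)} = -12 + Y$ ($R{\left(Y \right)} = Y - 12 = -12 + Y$)
$R{\left(-90 \right)} + U{\left(393 \right)} = \left(-12 - 90\right) + \left(394 + 393\right) = -102 + 787 = 685$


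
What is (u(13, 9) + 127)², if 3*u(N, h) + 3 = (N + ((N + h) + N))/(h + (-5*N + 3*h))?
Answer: 13235044/841 ≈ 15737.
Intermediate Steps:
u(N, h) = -1 + (h + 3*N)/(3*(-5*N + 4*h)) (u(N, h) = -1 + ((N + ((N + h) + N))/(h + (-5*N + 3*h)))/3 = -1 + ((N + (h + 2*N))/(-5*N + 4*h))/3 = -1 + ((h + 3*N)/(-5*N + 4*h))/3 = -1 + (h + 3*N)/(3*(-5*N + 4*h)))
(u(13, 9) + 127)² = ((-18*13 + 11*9)/(3*(-4*9 + 5*13)) + 127)² = ((-234 + 99)/(3*(-36 + 65)) + 127)² = ((⅓)*(-135)/29 + 127)² = ((⅓)*(1/29)*(-135) + 127)² = (-45/29 + 127)² = (3638/29)² = 13235044/841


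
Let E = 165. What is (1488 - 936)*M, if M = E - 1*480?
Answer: -173880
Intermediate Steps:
M = -315 (M = 165 - 1*480 = 165 - 480 = -315)
(1488 - 936)*M = (1488 - 936)*(-315) = 552*(-315) = -173880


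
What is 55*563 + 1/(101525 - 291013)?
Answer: 5867495919/189488 ≈ 30965.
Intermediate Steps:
55*563 + 1/(101525 - 291013) = 30965 + 1/(-189488) = 30965 - 1/189488 = 5867495919/189488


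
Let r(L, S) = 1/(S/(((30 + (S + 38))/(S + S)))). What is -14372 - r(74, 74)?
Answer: -78701143/5476 ≈ -14372.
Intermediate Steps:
r(L, S) = (68 + S)/(2*S²) (r(L, S) = 1/(S/(((30 + (38 + S))/((2*S))))) = 1/(S/(((68 + S)*(1/(2*S))))) = 1/(S/(((68 + S)/(2*S)))) = 1/(S*(2*S/(68 + S))) = 1/(2*S²/(68 + S)) = (68 + S)/(2*S²))
-14372 - r(74, 74) = -14372 - (68 + 74)/(2*74²) = -14372 - 142/(2*5476) = -14372 - 1*71/5476 = -14372 - 71/5476 = -78701143/5476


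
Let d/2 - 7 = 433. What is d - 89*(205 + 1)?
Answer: -17454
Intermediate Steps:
d = 880 (d = 14 + 2*433 = 14 + 866 = 880)
d - 89*(205 + 1) = 880 - 89*(205 + 1) = 880 - 89*206 = 880 - 18334 = -17454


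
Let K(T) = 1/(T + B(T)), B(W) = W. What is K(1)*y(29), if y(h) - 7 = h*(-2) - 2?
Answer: -53/2 ≈ -26.500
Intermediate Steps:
y(h) = 5 - 2*h (y(h) = 7 + (h*(-2) - 2) = 7 + (-2*h - 2) = 7 + (-2 - 2*h) = 5 - 2*h)
K(T) = 1/(2*T) (K(T) = 1/(T + T) = 1/(2*T))
K(1)*y(29) = ((½)/1)*(5 - 2*29) = ((½)*1)*(5 - 58) = (½)*(-53) = -53/2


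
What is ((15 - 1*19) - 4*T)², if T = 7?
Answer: 1024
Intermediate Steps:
((15 - 1*19) - 4*T)² = ((15 - 1*19) - 4*7)² = ((15 - 19) - 28)² = (-4 - 28)² = (-32)² = 1024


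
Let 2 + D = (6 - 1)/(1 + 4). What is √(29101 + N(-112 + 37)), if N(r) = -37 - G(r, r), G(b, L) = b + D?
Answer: 2*√7285 ≈ 170.70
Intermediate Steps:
D = -1 (D = -2 + (6 - 1)/(1 + 4) = -2 + 5/5 = -2 + 5*(⅕) = -2 + 1 = -1)
G(b, L) = -1 + b (G(b, L) = b - 1 = -1 + b)
N(r) = -36 - r (N(r) = -37 - (-1 + r) = -37 + (1 - r) = -36 - r)
√(29101 + N(-112 + 37)) = √(29101 + (-36 - (-112 + 37))) = √(29101 + (-36 - 1*(-75))) = √(29101 + (-36 + 75)) = √(29101 + 39) = √29140 = 2*√7285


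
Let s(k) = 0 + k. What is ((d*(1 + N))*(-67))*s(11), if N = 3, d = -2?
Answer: 5896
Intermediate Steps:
s(k) = k
((d*(1 + N))*(-67))*s(11) = (-2*(1 + 3)*(-67))*11 = (-2*4*(-67))*11 = -8*(-67)*11 = 536*11 = 5896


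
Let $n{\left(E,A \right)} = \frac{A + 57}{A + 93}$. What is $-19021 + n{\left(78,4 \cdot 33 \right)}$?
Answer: $- \frac{475504}{25} \approx -19020.0$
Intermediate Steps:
$n{\left(E,A \right)} = \frac{57 + A}{93 + A}$
$-19021 + n{\left(78,4 \cdot 33 \right)} = -19021 + \frac{57 + 4 \cdot 33}{93 + 4 \cdot 33} = -19021 + \frac{57 + 132}{93 + 132} = -19021 + \frac{1}{225} \cdot 189 = -19021 + \frac{21}{25} = - \frac{475504}{25}$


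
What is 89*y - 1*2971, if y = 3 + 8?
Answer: -1992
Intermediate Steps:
y = 11
89*y - 1*2971 = 89*11 - 1*2971 = 979 - 2971 = -1992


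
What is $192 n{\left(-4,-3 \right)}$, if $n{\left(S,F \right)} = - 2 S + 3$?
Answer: $2112$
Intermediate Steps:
$n{\left(S,F \right)} = 3 - 2 S$
$192 n{\left(-4,-3 \right)} = 192 \left(3 - -8\right) = 192 \left(3 + 8\right) = 192 \cdot 11 = 2112$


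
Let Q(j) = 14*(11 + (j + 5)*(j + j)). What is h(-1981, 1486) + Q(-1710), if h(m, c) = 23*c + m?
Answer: 81667751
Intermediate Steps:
h(m, c) = m + 23*c
Q(j) = 154 + 28*j*(5 + j) (Q(j) = 14*(11 + (5 + j)*(2*j)) = 14*(11 + 2*j*(5 + j)) = 154 + 28*j*(5 + j))
h(-1981, 1486) + Q(-1710) = (-1981 + 23*1486) + (154 + 28*(-1710)² + 140*(-1710)) = (-1981 + 34178) + (154 + 28*2924100 - 239400) = 32197 + (154 + 81874800 - 239400) = 32197 + 81635554 = 81667751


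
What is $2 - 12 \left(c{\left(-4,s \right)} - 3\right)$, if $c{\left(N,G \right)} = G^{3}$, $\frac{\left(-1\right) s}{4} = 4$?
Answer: $49190$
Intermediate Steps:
$s = -16$ ($s = \left(-4\right) 4 = -16$)
$2 - 12 \left(c{\left(-4,s \right)} - 3\right) = 2 - 12 \left(\left(-16\right)^{3} - 3\right) = 2 - 12 \left(-4096 - 3\right) = 2 - -49188 = 2 + 49188 = 49190$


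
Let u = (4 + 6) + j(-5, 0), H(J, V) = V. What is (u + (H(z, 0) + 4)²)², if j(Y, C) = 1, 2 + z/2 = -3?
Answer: 729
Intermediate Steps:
z = -10 (z = -4 + 2*(-3) = -4 - 6 = -10)
u = 11 (u = (4 + 6) + 1 = 10 + 1 = 11)
(u + (H(z, 0) + 4)²)² = (11 + (0 + 4)²)² = (11 + 4²)² = (11 + 16)² = 27² = 729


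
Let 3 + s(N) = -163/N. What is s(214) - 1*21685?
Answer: -4641395/214 ≈ -21689.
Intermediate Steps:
s(N) = -3 - 163/N
s(214) - 1*21685 = (-3 - 163/214) - 1*21685 = (-3 - 163*1/214) - 21685 = (-3 - 163/214) - 21685 = -805/214 - 21685 = -4641395/214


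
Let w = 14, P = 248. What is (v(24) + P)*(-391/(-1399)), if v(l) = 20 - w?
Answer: 99314/1399 ≈ 70.989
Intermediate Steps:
v(l) = 6 (v(l) = 20 - 1*14 = 20 - 14 = 6)
(v(24) + P)*(-391/(-1399)) = (6 + 248)*(-391/(-1399)) = 254*(-391*(-1/1399)) = 254*(391/1399) = 99314/1399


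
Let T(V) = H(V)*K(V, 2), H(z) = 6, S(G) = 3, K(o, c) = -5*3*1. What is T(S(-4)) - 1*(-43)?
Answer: -47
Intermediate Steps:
K(o, c) = -15 (K(o, c) = -15*1 = -15)
T(V) = -90 (T(V) = 6*(-15) = -90)
T(S(-4)) - 1*(-43) = -90 - 1*(-43) = -90 + 43 = -47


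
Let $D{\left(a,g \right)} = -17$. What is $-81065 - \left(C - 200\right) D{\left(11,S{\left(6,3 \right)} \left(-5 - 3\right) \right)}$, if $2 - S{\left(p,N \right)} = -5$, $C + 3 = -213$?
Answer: $-88137$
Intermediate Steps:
$C = -216$ ($C = -3 - 213 = -216$)
$S{\left(p,N \right)} = 7$ ($S{\left(p,N \right)} = 2 - -5 = 2 + 5 = 7$)
$-81065 - \left(C - 200\right) D{\left(11,S{\left(6,3 \right)} \left(-5 - 3\right) \right)} = -81065 - \left(-216 - 200\right) \left(-17\right) = -81065 - \left(-416\right) \left(-17\right) = -81065 - 7072 = -88137$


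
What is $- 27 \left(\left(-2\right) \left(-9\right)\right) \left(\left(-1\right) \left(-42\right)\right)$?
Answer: $-20412$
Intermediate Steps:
$- 27 \left(\left(-2\right) \left(-9\right)\right) \left(\left(-1\right) \left(-42\right)\right) = \left(-27\right) 18 \cdot 42 = \left(-486\right) 42 = -20412$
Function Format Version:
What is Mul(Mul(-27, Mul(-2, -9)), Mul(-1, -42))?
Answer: -20412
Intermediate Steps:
Mul(Mul(-27, Mul(-2, -9)), Mul(-1, -42)) = Mul(Mul(-27, 18), 42) = Mul(-486, 42) = -20412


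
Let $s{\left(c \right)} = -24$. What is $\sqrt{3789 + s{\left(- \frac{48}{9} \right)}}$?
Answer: $\sqrt{3765} \approx 61.36$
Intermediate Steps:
$\sqrt{3789 + s{\left(- \frac{48}{9} \right)}} = \sqrt{3789 - 24} = \sqrt{3765}$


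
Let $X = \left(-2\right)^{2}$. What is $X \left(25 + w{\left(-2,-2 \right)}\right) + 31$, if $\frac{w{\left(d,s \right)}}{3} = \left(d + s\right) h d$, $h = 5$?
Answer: $611$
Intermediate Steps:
$w{\left(d,s \right)} = 3 d \left(5 d + 5 s\right)$ ($w{\left(d,s \right)} = 3 \left(d + s\right) 5 d = 3 \left(5 d + 5 s\right) d = 3 d \left(5 d + 5 s\right)$)
$X = 4$
$X \left(25 + w{\left(-2,-2 \right)}\right) + 31 = 4 \left(25 + 15 \left(-2\right) \left(-2 - 2\right)\right) + 31 = 4 \left(25 + 15 \left(-2\right) \left(-4\right)\right) + 31 = 4 \left(25 + 120\right) + 31 = 4 \cdot 145 + 31 = 580 + 31 = 611$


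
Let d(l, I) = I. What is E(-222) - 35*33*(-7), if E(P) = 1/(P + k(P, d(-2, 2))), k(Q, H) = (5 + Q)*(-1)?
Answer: 40424/5 ≈ 8084.8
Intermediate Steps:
k(Q, H) = -5 - Q
E(P) = -1/5 (E(P) = 1/(P + (-5 - P)) = 1/(-5) = -1/5)
E(-222) - 35*33*(-7) = -1/5 - 35*33*(-7) = -1/5 - 1155*(-7) = -1/5 + 8085 = 40424/5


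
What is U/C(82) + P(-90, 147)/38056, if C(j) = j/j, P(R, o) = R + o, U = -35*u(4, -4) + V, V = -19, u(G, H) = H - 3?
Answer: 8600713/38056 ≈ 226.00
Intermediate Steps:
u(G, H) = -3 + H
U = 226 (U = -35*(-3 - 4) - 19 = -35*(-7) - 19 = 245 - 19 = 226)
C(j) = 1
U/C(82) + P(-90, 147)/38056 = 226/1 + (-90 + 147)/38056 = 226*1 + 57*(1/38056) = 226 + 57/38056 = 8600713/38056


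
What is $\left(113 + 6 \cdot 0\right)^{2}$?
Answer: $12769$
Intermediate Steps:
$\left(113 + 6 \cdot 0\right)^{2} = \left(113 + 0\right)^{2} = 113^{2} = 12769$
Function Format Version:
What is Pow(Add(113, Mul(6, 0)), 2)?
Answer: 12769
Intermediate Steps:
Pow(Add(113, Mul(6, 0)), 2) = Pow(Add(113, 0), 2) = Pow(113, 2) = 12769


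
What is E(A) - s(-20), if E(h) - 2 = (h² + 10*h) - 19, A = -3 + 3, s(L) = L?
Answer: 3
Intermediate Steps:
A = 0
E(h) = -17 + h² + 10*h (E(h) = 2 + ((h² + 10*h) - 19) = 2 + (-19 + h² + 10*h) = -17 + h² + 10*h)
E(A) - s(-20) = (-17 + 0² + 10*0) - 1*(-20) = (-17 + 0 + 0) + 20 = -17 + 20 = 3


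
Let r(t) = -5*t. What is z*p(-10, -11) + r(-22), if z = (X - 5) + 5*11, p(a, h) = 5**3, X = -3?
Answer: 5985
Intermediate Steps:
p(a, h) = 125
z = 47 (z = (-3 - 5) + 5*11 = -8 + 55 = 47)
z*p(-10, -11) + r(-22) = 47*125 - 5*(-22) = 5875 + 110 = 5985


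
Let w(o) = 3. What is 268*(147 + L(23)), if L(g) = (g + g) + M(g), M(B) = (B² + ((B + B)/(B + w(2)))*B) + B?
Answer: 2737352/13 ≈ 2.1057e+5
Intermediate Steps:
M(B) = B + B² + 2*B²/(3 + B) (M(B) = (B² + ((B + B)/(B + 3))*B) + B = (B² + ((2*B)/(3 + B))*B) + B = (B² + (2*B/(3 + B))*B) + B = (B² + 2*B²/(3 + B)) + B = B + B² + 2*B²/(3 + B))
L(g) = 2*g + g*(3 + g² + 6*g)/(3 + g) (L(g) = (g + g) + g*(3 + g² + 6*g)/(3 + g) = 2*g + g*(3 + g² + 6*g)/(3 + g))
268*(147 + L(23)) = 268*(147 + 23*(9 + 23² + 8*23)/(3 + 23)) = 268*(147 + 23*(9 + 529 + 184)/26) = 268*(147 + 23*(1/26)*722) = 268*(147 + 8303/13) = 268*(10214/13) = 2737352/13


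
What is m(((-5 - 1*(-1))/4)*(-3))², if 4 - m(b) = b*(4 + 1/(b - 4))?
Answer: 25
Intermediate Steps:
m(b) = 4 - b*(4 + 1/(-4 + b)) (m(b) = 4 - b*(4 + 1/(b - 4)) = 4 - b*(4 + 1/(-4 + b)))
m(((-5 - 1*(-1))/4)*(-3))² = ((-16 - 4*9*(-5 - 1*(-1))²/16 + 19*(((-5 - 1*(-1))/4)*(-3)))/(-4 + ((-5 - 1*(-1))/4)*(-3)))² = ((-16 - 4*9*(-5 + 1)²/16 + 19*(((-5 + 1)*(¼))*(-3)))/(-4 + ((-5 + 1)*(¼))*(-3)))² = ((-16 - 4*(-4*¼*(-3))² + 19*(-4*¼*(-3)))/(-4 - 4*¼*(-3)))² = ((-16 - 4*(-1*(-3))² + 19*(-1*(-3)))/(-4 - 1*(-3)))² = ((-16 - 4*3² + 19*3)/(-4 + 3))² = ((-16 - 4*9 + 57)/(-1))² = (-(-16 - 36 + 57))² = (-1*5)² = (-5)² = 25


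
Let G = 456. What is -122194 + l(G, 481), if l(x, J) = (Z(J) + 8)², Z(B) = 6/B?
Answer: -28256072718/231361 ≈ -1.2213e+5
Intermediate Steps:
l(x, J) = (8 + 6/J)² (l(x, J) = (6/J + 8)² = (8 + 6/J)²)
-122194 + l(G, 481) = -122194 + (8 + 6/481)² = -122194 + (3854/481)² = -122194 + 14853316/231361 = -28256072718/231361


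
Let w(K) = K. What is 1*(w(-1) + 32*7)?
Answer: 223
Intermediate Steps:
1*(w(-1) + 32*7) = 1*(-1 + 32*7) = 1*(-1 + 224) = 1*223 = 223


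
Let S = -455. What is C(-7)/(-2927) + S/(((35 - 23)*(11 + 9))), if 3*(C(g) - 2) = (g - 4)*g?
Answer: -267685/140496 ≈ -1.9053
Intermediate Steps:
C(g) = 2 + g*(-4 + g)/3 (C(g) = 2 + ((g - 4)*g)/3 = 2 + ((-4 + g)*g)/3 = 2 + (g*(-4 + g))/3 = 2 + g*(-4 + g)/3)
C(-7)/(-2927) + S/(((35 - 23)*(11 + 9))) = (2 - 4/3*(-7) + (⅓)*(-7)²)/(-2927) - 455*1/((11 + 9)*(35 - 23)) = (2 + 28/3 + (⅓)*49)*(-1/2927) - 455/(12*20) = (2 + 28/3 + 49/3)*(-1/2927) - 455/240 = (83/3)*(-1/2927) - 455*1/240 = -83/8781 - 91/48 = -267685/140496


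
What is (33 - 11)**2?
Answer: 484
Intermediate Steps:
(33 - 11)**2 = 22**2 = 484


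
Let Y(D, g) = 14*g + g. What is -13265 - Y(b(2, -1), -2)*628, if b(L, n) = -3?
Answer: 5575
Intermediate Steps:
Y(D, g) = 15*g
-13265 - Y(b(2, -1), -2)*628 = -13265 - 15*(-2)*628 = -13265 - (-30)*628 = -13265 - 1*(-18840) = -13265 + 18840 = 5575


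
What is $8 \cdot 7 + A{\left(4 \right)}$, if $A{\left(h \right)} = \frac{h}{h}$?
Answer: $57$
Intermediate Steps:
$A{\left(h \right)} = 1$
$8 \cdot 7 + A{\left(4 \right)} = 8 \cdot 7 + 1 = 56 + 1 = 57$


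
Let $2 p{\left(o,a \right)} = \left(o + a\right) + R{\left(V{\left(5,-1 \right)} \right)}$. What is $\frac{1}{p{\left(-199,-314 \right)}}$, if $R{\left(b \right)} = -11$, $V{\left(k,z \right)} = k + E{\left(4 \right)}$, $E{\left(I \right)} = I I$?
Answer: $- \frac{1}{262} \approx -0.0038168$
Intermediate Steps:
$E{\left(I \right)} = I^{2}$
$V{\left(k,z \right)} = 16 + k$ ($V{\left(k,z \right)} = k + 4^{2} = k + 16 = 16 + k$)
$p{\left(o,a \right)} = - \frac{11}{2} + \frac{a}{2} + \frac{o}{2}$ ($p{\left(o,a \right)} = \frac{\left(o + a\right) - 11}{2} = \frac{\left(a + o\right) - 11}{2} = \frac{-11 + a + o}{2} = - \frac{11}{2} + \frac{a}{2} + \frac{o}{2}$)
$\frac{1}{p{\left(-199,-314 \right)}} = \frac{1}{- \frac{11}{2} + \frac{1}{2} \left(-314\right) + \frac{1}{2} \left(-199\right)} = \frac{1}{- \frac{11}{2} - 157 - \frac{199}{2}} = \frac{1}{-262} = - \frac{1}{262}$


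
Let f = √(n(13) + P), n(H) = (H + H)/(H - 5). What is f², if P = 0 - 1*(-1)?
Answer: 17/4 ≈ 4.2500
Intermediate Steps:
n(H) = 2*H/(-5 + H) (n(H) = (2*H)/(-5 + H) = 2*H/(-5 + H))
P = 1 (P = 0 + 1 = 1)
f = √17/2 (f = √(2*13/(-5 + 13) + 1) = √(2*13/8 + 1) = √(2*13*(⅛) + 1) = √(13/4 + 1) = √(17/4) = √17/2 ≈ 2.0616)
f² = (√17/2)² = 17/4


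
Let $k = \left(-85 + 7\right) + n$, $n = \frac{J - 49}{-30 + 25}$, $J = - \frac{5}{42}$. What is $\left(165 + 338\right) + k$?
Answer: $\frac{91313}{210} \approx 434.82$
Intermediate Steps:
$J = - \frac{5}{42}$ ($J = \left(-5\right) \frac{1}{42} = - \frac{5}{42} \approx -0.11905$)
$n = \frac{2063}{210}$ ($n = \frac{- \frac{5}{42} - 49}{-30 + 25} = - \frac{2063}{42 \left(-5\right)} = \left(- \frac{2063}{42}\right) \left(- \frac{1}{5}\right) = \frac{2063}{210} \approx 9.8238$)
$k = - \frac{14317}{210}$ ($k = \left(-85 + 7\right) + \frac{2063}{210} = -78 + \frac{2063}{210} = - \frac{14317}{210} \approx -68.176$)
$\left(165 + 338\right) + k = \left(165 + 338\right) - \frac{14317}{210} = 503 - \frac{14317}{210} = \frac{91313}{210}$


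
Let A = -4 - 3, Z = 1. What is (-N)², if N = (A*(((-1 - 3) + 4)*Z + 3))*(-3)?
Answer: 3969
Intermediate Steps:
A = -7
N = 63 (N = -7*(((-1 - 3) + 4)*1 + 3)*(-3) = -7*((-4 + 4)*1 + 3)*(-3) = -7*(0*1 + 3)*(-3) = -7*(0 + 3)*(-3) = -7*3*(-3) = -21*(-3) = 63)
(-N)² = (-1*63)² = (-63)² = 3969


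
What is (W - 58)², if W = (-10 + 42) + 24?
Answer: 4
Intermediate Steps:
W = 56 (W = 32 + 24 = 56)
(W - 58)² = (56 - 58)² = (-2)² = 4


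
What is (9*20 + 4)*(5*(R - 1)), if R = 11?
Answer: 9200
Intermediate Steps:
(9*20 + 4)*(5*(R - 1)) = (9*20 + 4)*(5*(11 - 1)) = (180 + 4)*(5*10) = 184*50 = 9200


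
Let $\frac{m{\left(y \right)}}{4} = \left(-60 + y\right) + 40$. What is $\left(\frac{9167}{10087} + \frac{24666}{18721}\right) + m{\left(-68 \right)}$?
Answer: $- \frac{66050810555}{188838727} \approx -349.77$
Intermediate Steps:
$m{\left(y \right)} = -80 + 4 y$ ($m{\left(y \right)} = 4 \left(\left(-60 + y\right) + 40\right) = 4 \left(-20 + y\right) = -80 + 4 y$)
$\left(\frac{9167}{10087} + \frac{24666}{18721}\right) + m{\left(-68 \right)} = \left(\frac{9167}{10087} + \frac{24666}{18721}\right) + \left(-80 + 4 \left(-68\right)\right) = \left(9167 \cdot \frac{1}{10087} + 24666 \cdot \frac{1}{18721}\right) - 352 = \left(\frac{9167}{10087} + \frac{24666}{18721}\right) - 352 = \frac{420421349}{188838727} - 352 = - \frac{66050810555}{188838727}$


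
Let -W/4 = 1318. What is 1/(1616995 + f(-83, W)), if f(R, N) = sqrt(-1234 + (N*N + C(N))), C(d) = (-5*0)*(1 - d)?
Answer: 323399/522929007455 - sqrt(1111710)/522929007455 ≈ 6.1642e-7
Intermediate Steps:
W = -5272 (W = -4*1318 = -5272)
C(d) = 0 (C(d) = 0*(1 - d) = 0)
f(R, N) = sqrt(-1234 + N**2) (f(R, N) = sqrt(-1234 + (N*N + 0)) = sqrt(-1234 + (N**2 + 0)) = sqrt(-1234 + N**2))
1/(1616995 + f(-83, W)) = 1/(1616995 + sqrt(-1234 + (-5272)**2)) = 1/(1616995 + sqrt(-1234 + 27793984)) = 1/(1616995 + sqrt(27792750)) = 1/(1616995 + 5*sqrt(1111710))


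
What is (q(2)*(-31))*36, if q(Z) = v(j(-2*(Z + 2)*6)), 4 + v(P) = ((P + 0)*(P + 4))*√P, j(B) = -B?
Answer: 4464 - 11142144*√3 ≈ -1.9294e+7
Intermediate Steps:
v(P) = -4 + P^(3/2)*(4 + P) (v(P) = -4 + ((P + 0)*(P + 4))*√P = -4 + (P*(4 + P))*√P = -4 + P^(3/2)*(4 + P))
q(Z) = -4 + (24 + 12*Z)^(5/2) + 4*(24 + 12*Z)^(3/2) (q(Z) = -4 + (-(-2*(Z + 2))*6)^(5/2) + 4*(-(-2*(Z + 2))*6)^(3/2) = -4 + (-(-2*(2 + Z))*6)^(5/2) + 4*(-(-2*(2 + Z))*6)^(3/2) = -4 + (-(-4 - 2*Z)*6)^(5/2) + 4*(-(-4 - 2*Z)*6)^(3/2) = -4 + (-(-24 - 12*Z))^(5/2) + 4*(-(-24 - 12*Z))^(3/2) = -4 + (24 + 12*Z)^(5/2) + 4*(24 + 12*Z)^(3/2))
(q(2)*(-31))*36 = ((-4 + 96*√3*(2 + 2)^(3/2) + 288*√3*(2 + 2)^(5/2))*(-31))*36 = ((-4 + 96*√3*4^(3/2) + 288*√3*4^(5/2))*(-31))*36 = ((-4 + 96*√3*8 + 288*√3*32)*(-31))*36 = ((-4 + 768*√3 + 9216*√3)*(-31))*36 = ((-4 + 9984*√3)*(-31))*36 = (124 - 309504*√3)*36 = 4464 - 11142144*√3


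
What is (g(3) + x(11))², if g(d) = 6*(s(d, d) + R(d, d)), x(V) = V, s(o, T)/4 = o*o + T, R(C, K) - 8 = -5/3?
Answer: 113569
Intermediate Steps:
R(C, K) = 19/3 (R(C, K) = 8 - 5/3 = 19/3)
s(o, T) = 4*T + 4*o² (s(o, T) = 4*(o*o + T) = 4*(o² + T) = 4*(T + o²) = 4*T + 4*o²)
g(d) = 38 + 24*d + 24*d² (g(d) = 6*((4*d + 4*d²) + 19/3) = 6*(19/3 + 4*d + 4*d²) = 38 + 24*d + 24*d²)
(g(3) + x(11))² = ((38 + 24*3 + 24*3²) + 11)² = ((38 + 72 + 24*9) + 11)² = ((38 + 72 + 216) + 11)² = (326 + 11)² = 337² = 113569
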